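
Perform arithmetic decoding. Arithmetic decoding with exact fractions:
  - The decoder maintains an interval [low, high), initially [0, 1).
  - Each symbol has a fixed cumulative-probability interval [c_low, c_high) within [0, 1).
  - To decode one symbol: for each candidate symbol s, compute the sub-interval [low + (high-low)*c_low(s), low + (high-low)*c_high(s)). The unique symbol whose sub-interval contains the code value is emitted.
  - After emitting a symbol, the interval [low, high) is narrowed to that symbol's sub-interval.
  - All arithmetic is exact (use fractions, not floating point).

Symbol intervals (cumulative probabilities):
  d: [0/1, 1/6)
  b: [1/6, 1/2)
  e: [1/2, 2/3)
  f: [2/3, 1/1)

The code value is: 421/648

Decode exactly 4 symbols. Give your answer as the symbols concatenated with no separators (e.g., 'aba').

Step 1: interval [0/1, 1/1), width = 1/1 - 0/1 = 1/1
  'd': [0/1 + 1/1*0/1, 0/1 + 1/1*1/6) = [0/1, 1/6)
  'b': [0/1 + 1/1*1/6, 0/1 + 1/1*1/2) = [1/6, 1/2)
  'e': [0/1 + 1/1*1/2, 0/1 + 1/1*2/3) = [1/2, 2/3) <- contains code 421/648
  'f': [0/1 + 1/1*2/3, 0/1 + 1/1*1/1) = [2/3, 1/1)
  emit 'e', narrow to [1/2, 2/3)
Step 2: interval [1/2, 2/3), width = 2/3 - 1/2 = 1/6
  'd': [1/2 + 1/6*0/1, 1/2 + 1/6*1/6) = [1/2, 19/36)
  'b': [1/2 + 1/6*1/6, 1/2 + 1/6*1/2) = [19/36, 7/12)
  'e': [1/2 + 1/6*1/2, 1/2 + 1/6*2/3) = [7/12, 11/18)
  'f': [1/2 + 1/6*2/3, 1/2 + 1/6*1/1) = [11/18, 2/3) <- contains code 421/648
  emit 'f', narrow to [11/18, 2/3)
Step 3: interval [11/18, 2/3), width = 2/3 - 11/18 = 1/18
  'd': [11/18 + 1/18*0/1, 11/18 + 1/18*1/6) = [11/18, 67/108)
  'b': [11/18 + 1/18*1/6, 11/18 + 1/18*1/2) = [67/108, 23/36)
  'e': [11/18 + 1/18*1/2, 11/18 + 1/18*2/3) = [23/36, 35/54)
  'f': [11/18 + 1/18*2/3, 11/18 + 1/18*1/1) = [35/54, 2/3) <- contains code 421/648
  emit 'f', narrow to [35/54, 2/3)
Step 4: interval [35/54, 2/3), width = 2/3 - 35/54 = 1/54
  'd': [35/54 + 1/54*0/1, 35/54 + 1/54*1/6) = [35/54, 211/324) <- contains code 421/648
  'b': [35/54 + 1/54*1/6, 35/54 + 1/54*1/2) = [211/324, 71/108)
  'e': [35/54 + 1/54*1/2, 35/54 + 1/54*2/3) = [71/108, 107/162)
  'f': [35/54 + 1/54*2/3, 35/54 + 1/54*1/1) = [107/162, 2/3)
  emit 'd', narrow to [35/54, 211/324)

Answer: effd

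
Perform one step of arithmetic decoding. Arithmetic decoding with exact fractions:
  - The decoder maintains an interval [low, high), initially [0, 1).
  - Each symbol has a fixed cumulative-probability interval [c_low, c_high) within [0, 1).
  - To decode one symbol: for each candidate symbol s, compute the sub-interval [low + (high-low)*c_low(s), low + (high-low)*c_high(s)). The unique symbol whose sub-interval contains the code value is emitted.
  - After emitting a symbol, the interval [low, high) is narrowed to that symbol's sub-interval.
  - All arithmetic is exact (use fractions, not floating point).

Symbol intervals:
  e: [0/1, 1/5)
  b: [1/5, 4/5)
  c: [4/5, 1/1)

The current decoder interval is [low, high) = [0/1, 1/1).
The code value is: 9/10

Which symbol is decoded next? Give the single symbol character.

Interval width = high − low = 1/1 − 0/1 = 1/1
Scaled code = (code − low) / width = (9/10 − 0/1) / 1/1 = 9/10
  e: [0/1, 1/5) 
  b: [1/5, 4/5) 
  c: [4/5, 1/1) ← scaled code falls here ✓

Answer: c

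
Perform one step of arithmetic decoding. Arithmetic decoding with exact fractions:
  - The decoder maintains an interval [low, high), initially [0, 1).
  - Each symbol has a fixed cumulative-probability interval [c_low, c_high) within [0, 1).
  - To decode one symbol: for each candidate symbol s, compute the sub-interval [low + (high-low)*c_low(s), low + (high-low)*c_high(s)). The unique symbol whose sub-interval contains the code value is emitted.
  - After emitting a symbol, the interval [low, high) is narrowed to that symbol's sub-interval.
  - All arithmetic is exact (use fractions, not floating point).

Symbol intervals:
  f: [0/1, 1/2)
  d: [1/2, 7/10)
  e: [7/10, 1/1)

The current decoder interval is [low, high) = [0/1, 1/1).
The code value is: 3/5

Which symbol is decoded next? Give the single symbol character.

Answer: d

Derivation:
Interval width = high − low = 1/1 − 0/1 = 1/1
Scaled code = (code − low) / width = (3/5 − 0/1) / 1/1 = 3/5
  f: [0/1, 1/2) 
  d: [1/2, 7/10) ← scaled code falls here ✓
  e: [7/10, 1/1) 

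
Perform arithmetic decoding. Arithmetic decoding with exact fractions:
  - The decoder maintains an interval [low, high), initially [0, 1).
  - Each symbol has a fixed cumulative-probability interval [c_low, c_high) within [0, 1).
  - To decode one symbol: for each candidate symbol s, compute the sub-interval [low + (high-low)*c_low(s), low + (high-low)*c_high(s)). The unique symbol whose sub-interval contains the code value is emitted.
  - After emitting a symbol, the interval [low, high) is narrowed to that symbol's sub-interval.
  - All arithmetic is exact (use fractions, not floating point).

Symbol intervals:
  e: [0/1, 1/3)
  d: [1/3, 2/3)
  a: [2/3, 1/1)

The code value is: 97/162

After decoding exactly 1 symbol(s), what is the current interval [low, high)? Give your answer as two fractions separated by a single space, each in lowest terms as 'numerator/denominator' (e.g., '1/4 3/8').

Answer: 1/3 2/3

Derivation:
Step 1: interval [0/1, 1/1), width = 1/1 - 0/1 = 1/1
  'e': [0/1 + 1/1*0/1, 0/1 + 1/1*1/3) = [0/1, 1/3)
  'd': [0/1 + 1/1*1/3, 0/1 + 1/1*2/3) = [1/3, 2/3) <- contains code 97/162
  'a': [0/1 + 1/1*2/3, 0/1 + 1/1*1/1) = [2/3, 1/1)
  emit 'd', narrow to [1/3, 2/3)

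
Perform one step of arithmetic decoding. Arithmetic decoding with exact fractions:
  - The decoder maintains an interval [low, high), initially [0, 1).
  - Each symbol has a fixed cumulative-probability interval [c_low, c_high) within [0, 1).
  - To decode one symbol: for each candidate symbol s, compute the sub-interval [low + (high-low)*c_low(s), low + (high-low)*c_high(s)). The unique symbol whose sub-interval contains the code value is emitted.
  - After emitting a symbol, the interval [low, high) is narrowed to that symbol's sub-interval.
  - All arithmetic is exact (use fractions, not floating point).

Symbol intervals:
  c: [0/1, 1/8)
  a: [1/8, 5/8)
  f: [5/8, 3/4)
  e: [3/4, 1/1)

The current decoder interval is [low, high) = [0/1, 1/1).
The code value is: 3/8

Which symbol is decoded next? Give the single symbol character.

Interval width = high − low = 1/1 − 0/1 = 1/1
Scaled code = (code − low) / width = (3/8 − 0/1) / 1/1 = 3/8
  c: [0/1, 1/8) 
  a: [1/8, 5/8) ← scaled code falls here ✓
  f: [5/8, 3/4) 
  e: [3/4, 1/1) 

Answer: a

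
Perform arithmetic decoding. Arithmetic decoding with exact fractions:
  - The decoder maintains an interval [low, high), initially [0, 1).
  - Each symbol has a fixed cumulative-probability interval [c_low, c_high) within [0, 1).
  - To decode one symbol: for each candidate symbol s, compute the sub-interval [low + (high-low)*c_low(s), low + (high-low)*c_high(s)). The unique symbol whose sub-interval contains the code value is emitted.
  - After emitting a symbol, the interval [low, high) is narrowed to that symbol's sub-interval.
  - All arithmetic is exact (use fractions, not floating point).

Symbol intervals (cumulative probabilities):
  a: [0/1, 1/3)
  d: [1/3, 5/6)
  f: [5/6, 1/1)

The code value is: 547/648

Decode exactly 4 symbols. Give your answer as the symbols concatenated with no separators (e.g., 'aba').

Step 1: interval [0/1, 1/1), width = 1/1 - 0/1 = 1/1
  'a': [0/1 + 1/1*0/1, 0/1 + 1/1*1/3) = [0/1, 1/3)
  'd': [0/1 + 1/1*1/3, 0/1 + 1/1*5/6) = [1/3, 5/6)
  'f': [0/1 + 1/1*5/6, 0/1 + 1/1*1/1) = [5/6, 1/1) <- contains code 547/648
  emit 'f', narrow to [5/6, 1/1)
Step 2: interval [5/6, 1/1), width = 1/1 - 5/6 = 1/6
  'a': [5/6 + 1/6*0/1, 5/6 + 1/6*1/3) = [5/6, 8/9) <- contains code 547/648
  'd': [5/6 + 1/6*1/3, 5/6 + 1/6*5/6) = [8/9, 35/36)
  'f': [5/6 + 1/6*5/6, 5/6 + 1/6*1/1) = [35/36, 1/1)
  emit 'a', narrow to [5/6, 8/9)
Step 3: interval [5/6, 8/9), width = 8/9 - 5/6 = 1/18
  'a': [5/6 + 1/18*0/1, 5/6 + 1/18*1/3) = [5/6, 23/27) <- contains code 547/648
  'd': [5/6 + 1/18*1/3, 5/6 + 1/18*5/6) = [23/27, 95/108)
  'f': [5/6 + 1/18*5/6, 5/6 + 1/18*1/1) = [95/108, 8/9)
  emit 'a', narrow to [5/6, 23/27)
Step 4: interval [5/6, 23/27), width = 23/27 - 5/6 = 1/54
  'a': [5/6 + 1/54*0/1, 5/6 + 1/54*1/3) = [5/6, 68/81)
  'd': [5/6 + 1/54*1/3, 5/6 + 1/54*5/6) = [68/81, 275/324) <- contains code 547/648
  'f': [5/6 + 1/54*5/6, 5/6 + 1/54*1/1) = [275/324, 23/27)
  emit 'd', narrow to [68/81, 275/324)

Answer: faad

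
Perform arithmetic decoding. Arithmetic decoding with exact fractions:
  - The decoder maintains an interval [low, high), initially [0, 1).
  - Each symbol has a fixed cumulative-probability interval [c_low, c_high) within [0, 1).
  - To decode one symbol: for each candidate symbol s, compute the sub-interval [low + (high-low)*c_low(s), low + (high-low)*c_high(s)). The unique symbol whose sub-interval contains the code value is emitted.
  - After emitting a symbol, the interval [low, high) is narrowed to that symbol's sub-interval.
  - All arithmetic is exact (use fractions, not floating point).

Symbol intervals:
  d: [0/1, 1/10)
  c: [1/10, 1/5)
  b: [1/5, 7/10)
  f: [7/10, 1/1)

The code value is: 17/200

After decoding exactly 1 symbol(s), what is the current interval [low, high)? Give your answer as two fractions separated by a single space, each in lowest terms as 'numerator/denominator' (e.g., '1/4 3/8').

Step 1: interval [0/1, 1/1), width = 1/1 - 0/1 = 1/1
  'd': [0/1 + 1/1*0/1, 0/1 + 1/1*1/10) = [0/1, 1/10) <- contains code 17/200
  'c': [0/1 + 1/1*1/10, 0/1 + 1/1*1/5) = [1/10, 1/5)
  'b': [0/1 + 1/1*1/5, 0/1 + 1/1*7/10) = [1/5, 7/10)
  'f': [0/1 + 1/1*7/10, 0/1 + 1/1*1/1) = [7/10, 1/1)
  emit 'd', narrow to [0/1, 1/10)

Answer: 0/1 1/10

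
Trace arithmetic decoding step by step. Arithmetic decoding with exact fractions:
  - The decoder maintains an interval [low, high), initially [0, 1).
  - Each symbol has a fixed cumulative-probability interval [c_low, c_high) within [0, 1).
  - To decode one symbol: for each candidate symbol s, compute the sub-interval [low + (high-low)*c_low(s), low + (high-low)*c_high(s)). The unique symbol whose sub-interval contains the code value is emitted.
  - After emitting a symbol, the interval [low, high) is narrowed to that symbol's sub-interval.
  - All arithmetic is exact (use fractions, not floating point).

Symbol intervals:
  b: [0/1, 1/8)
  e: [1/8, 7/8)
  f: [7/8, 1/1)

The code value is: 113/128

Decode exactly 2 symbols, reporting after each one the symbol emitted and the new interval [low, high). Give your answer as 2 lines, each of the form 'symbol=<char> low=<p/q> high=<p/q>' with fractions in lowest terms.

Answer: symbol=f low=7/8 high=1/1
symbol=b low=7/8 high=57/64

Derivation:
Step 1: interval [0/1, 1/1), width = 1/1 - 0/1 = 1/1
  'b': [0/1 + 1/1*0/1, 0/1 + 1/1*1/8) = [0/1, 1/8)
  'e': [0/1 + 1/1*1/8, 0/1 + 1/1*7/8) = [1/8, 7/8)
  'f': [0/1 + 1/1*7/8, 0/1 + 1/1*1/1) = [7/8, 1/1) <- contains code 113/128
  emit 'f', narrow to [7/8, 1/1)
Step 2: interval [7/8, 1/1), width = 1/1 - 7/8 = 1/8
  'b': [7/8 + 1/8*0/1, 7/8 + 1/8*1/8) = [7/8, 57/64) <- contains code 113/128
  'e': [7/8 + 1/8*1/8, 7/8 + 1/8*7/8) = [57/64, 63/64)
  'f': [7/8 + 1/8*7/8, 7/8 + 1/8*1/1) = [63/64, 1/1)
  emit 'b', narrow to [7/8, 57/64)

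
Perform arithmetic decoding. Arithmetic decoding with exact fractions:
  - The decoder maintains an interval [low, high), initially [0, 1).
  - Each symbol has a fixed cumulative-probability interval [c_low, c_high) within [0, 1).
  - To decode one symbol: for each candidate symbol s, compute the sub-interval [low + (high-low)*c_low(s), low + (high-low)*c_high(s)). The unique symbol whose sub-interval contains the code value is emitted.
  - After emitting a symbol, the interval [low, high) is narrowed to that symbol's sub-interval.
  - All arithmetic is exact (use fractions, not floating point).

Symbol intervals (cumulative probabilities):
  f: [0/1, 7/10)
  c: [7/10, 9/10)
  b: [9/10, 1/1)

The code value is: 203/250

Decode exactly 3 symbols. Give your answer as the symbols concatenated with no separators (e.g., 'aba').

Answer: cfc

Derivation:
Step 1: interval [0/1, 1/1), width = 1/1 - 0/1 = 1/1
  'f': [0/1 + 1/1*0/1, 0/1 + 1/1*7/10) = [0/1, 7/10)
  'c': [0/1 + 1/1*7/10, 0/1 + 1/1*9/10) = [7/10, 9/10) <- contains code 203/250
  'b': [0/1 + 1/1*9/10, 0/1 + 1/1*1/1) = [9/10, 1/1)
  emit 'c', narrow to [7/10, 9/10)
Step 2: interval [7/10, 9/10), width = 9/10 - 7/10 = 1/5
  'f': [7/10 + 1/5*0/1, 7/10 + 1/5*7/10) = [7/10, 21/25) <- contains code 203/250
  'c': [7/10 + 1/5*7/10, 7/10 + 1/5*9/10) = [21/25, 22/25)
  'b': [7/10 + 1/5*9/10, 7/10 + 1/5*1/1) = [22/25, 9/10)
  emit 'f', narrow to [7/10, 21/25)
Step 3: interval [7/10, 21/25), width = 21/25 - 7/10 = 7/50
  'f': [7/10 + 7/50*0/1, 7/10 + 7/50*7/10) = [7/10, 399/500)
  'c': [7/10 + 7/50*7/10, 7/10 + 7/50*9/10) = [399/500, 413/500) <- contains code 203/250
  'b': [7/10 + 7/50*9/10, 7/10 + 7/50*1/1) = [413/500, 21/25)
  emit 'c', narrow to [399/500, 413/500)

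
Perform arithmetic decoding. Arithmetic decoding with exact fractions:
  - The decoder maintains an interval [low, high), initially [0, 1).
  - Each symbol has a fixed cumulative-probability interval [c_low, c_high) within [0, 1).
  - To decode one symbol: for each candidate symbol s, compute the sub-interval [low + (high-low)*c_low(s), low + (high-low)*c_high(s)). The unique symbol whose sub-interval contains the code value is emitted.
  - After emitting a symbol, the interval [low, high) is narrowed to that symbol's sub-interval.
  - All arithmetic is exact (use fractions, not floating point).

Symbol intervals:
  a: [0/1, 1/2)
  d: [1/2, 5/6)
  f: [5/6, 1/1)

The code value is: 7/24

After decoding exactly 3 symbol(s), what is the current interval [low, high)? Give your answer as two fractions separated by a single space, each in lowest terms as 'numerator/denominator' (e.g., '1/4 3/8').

Answer: 1/4 1/3

Derivation:
Step 1: interval [0/1, 1/1), width = 1/1 - 0/1 = 1/1
  'a': [0/1 + 1/1*0/1, 0/1 + 1/1*1/2) = [0/1, 1/2) <- contains code 7/24
  'd': [0/1 + 1/1*1/2, 0/1 + 1/1*5/6) = [1/2, 5/6)
  'f': [0/1 + 1/1*5/6, 0/1 + 1/1*1/1) = [5/6, 1/1)
  emit 'a', narrow to [0/1, 1/2)
Step 2: interval [0/1, 1/2), width = 1/2 - 0/1 = 1/2
  'a': [0/1 + 1/2*0/1, 0/1 + 1/2*1/2) = [0/1, 1/4)
  'd': [0/1 + 1/2*1/2, 0/1 + 1/2*5/6) = [1/4, 5/12) <- contains code 7/24
  'f': [0/1 + 1/2*5/6, 0/1 + 1/2*1/1) = [5/12, 1/2)
  emit 'd', narrow to [1/4, 5/12)
Step 3: interval [1/4, 5/12), width = 5/12 - 1/4 = 1/6
  'a': [1/4 + 1/6*0/1, 1/4 + 1/6*1/2) = [1/4, 1/3) <- contains code 7/24
  'd': [1/4 + 1/6*1/2, 1/4 + 1/6*5/6) = [1/3, 7/18)
  'f': [1/4 + 1/6*5/6, 1/4 + 1/6*1/1) = [7/18, 5/12)
  emit 'a', narrow to [1/4, 1/3)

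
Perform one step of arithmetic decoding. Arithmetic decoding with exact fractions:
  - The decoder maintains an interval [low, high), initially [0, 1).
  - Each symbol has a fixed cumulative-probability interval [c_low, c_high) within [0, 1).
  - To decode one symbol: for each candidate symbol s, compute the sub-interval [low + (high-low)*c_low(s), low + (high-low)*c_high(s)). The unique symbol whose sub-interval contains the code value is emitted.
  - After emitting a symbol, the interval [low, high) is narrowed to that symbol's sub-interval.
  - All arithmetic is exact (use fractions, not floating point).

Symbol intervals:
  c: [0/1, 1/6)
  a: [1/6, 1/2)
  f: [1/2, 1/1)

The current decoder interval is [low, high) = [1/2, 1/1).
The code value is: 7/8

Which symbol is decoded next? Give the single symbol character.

Interval width = high − low = 1/1 − 1/2 = 1/2
Scaled code = (code − low) / width = (7/8 − 1/2) / 1/2 = 3/4
  c: [0/1, 1/6) 
  a: [1/6, 1/2) 
  f: [1/2, 1/1) ← scaled code falls here ✓

Answer: f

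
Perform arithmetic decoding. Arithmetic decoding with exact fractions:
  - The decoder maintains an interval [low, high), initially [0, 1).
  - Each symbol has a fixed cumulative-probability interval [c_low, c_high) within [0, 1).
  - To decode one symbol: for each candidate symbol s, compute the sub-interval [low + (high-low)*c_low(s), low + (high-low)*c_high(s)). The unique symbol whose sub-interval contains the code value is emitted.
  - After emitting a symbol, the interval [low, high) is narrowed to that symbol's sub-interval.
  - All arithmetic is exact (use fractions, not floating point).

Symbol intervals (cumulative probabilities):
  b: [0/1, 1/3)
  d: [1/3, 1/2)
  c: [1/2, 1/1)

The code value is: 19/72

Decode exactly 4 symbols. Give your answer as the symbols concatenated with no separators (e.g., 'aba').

Step 1: interval [0/1, 1/1), width = 1/1 - 0/1 = 1/1
  'b': [0/1 + 1/1*0/1, 0/1 + 1/1*1/3) = [0/1, 1/3) <- contains code 19/72
  'd': [0/1 + 1/1*1/3, 0/1 + 1/1*1/2) = [1/3, 1/2)
  'c': [0/1 + 1/1*1/2, 0/1 + 1/1*1/1) = [1/2, 1/1)
  emit 'b', narrow to [0/1, 1/3)
Step 2: interval [0/1, 1/3), width = 1/3 - 0/1 = 1/3
  'b': [0/1 + 1/3*0/1, 0/1 + 1/3*1/3) = [0/1, 1/9)
  'd': [0/1 + 1/3*1/3, 0/1 + 1/3*1/2) = [1/9, 1/6)
  'c': [0/1 + 1/3*1/2, 0/1 + 1/3*1/1) = [1/6, 1/3) <- contains code 19/72
  emit 'c', narrow to [1/6, 1/3)
Step 3: interval [1/6, 1/3), width = 1/3 - 1/6 = 1/6
  'b': [1/6 + 1/6*0/1, 1/6 + 1/6*1/3) = [1/6, 2/9)
  'd': [1/6 + 1/6*1/3, 1/6 + 1/6*1/2) = [2/9, 1/4)
  'c': [1/6 + 1/6*1/2, 1/6 + 1/6*1/1) = [1/4, 1/3) <- contains code 19/72
  emit 'c', narrow to [1/4, 1/3)
Step 4: interval [1/4, 1/3), width = 1/3 - 1/4 = 1/12
  'b': [1/4 + 1/12*0/1, 1/4 + 1/12*1/3) = [1/4, 5/18) <- contains code 19/72
  'd': [1/4 + 1/12*1/3, 1/4 + 1/12*1/2) = [5/18, 7/24)
  'c': [1/4 + 1/12*1/2, 1/4 + 1/12*1/1) = [7/24, 1/3)
  emit 'b', narrow to [1/4, 5/18)

Answer: bccb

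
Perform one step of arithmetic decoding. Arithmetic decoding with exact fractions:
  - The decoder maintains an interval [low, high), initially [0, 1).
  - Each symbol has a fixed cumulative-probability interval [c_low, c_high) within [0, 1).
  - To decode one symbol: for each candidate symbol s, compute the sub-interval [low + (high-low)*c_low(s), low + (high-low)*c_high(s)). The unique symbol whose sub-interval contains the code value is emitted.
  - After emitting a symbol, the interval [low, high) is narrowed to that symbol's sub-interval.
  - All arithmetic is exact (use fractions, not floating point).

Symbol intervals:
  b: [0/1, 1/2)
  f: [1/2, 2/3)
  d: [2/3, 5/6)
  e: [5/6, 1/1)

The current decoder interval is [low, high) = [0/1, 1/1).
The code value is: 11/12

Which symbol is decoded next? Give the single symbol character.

Interval width = high − low = 1/1 − 0/1 = 1/1
Scaled code = (code − low) / width = (11/12 − 0/1) / 1/1 = 11/12
  b: [0/1, 1/2) 
  f: [1/2, 2/3) 
  d: [2/3, 5/6) 
  e: [5/6, 1/1) ← scaled code falls here ✓

Answer: e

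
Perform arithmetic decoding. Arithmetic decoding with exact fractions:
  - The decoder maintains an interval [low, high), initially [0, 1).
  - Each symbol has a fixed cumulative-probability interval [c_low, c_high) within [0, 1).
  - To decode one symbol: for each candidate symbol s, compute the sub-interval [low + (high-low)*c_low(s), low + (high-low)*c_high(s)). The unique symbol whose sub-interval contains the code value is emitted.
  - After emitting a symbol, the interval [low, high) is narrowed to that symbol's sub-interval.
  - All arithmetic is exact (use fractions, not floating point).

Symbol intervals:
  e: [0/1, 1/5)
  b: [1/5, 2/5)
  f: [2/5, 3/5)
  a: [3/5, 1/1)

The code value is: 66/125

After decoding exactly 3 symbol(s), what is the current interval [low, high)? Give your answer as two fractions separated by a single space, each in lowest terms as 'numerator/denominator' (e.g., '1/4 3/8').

Answer: 13/25 67/125

Derivation:
Step 1: interval [0/1, 1/1), width = 1/1 - 0/1 = 1/1
  'e': [0/1 + 1/1*0/1, 0/1 + 1/1*1/5) = [0/1, 1/5)
  'b': [0/1 + 1/1*1/5, 0/1 + 1/1*2/5) = [1/5, 2/5)
  'f': [0/1 + 1/1*2/5, 0/1 + 1/1*3/5) = [2/5, 3/5) <- contains code 66/125
  'a': [0/1 + 1/1*3/5, 0/1 + 1/1*1/1) = [3/5, 1/1)
  emit 'f', narrow to [2/5, 3/5)
Step 2: interval [2/5, 3/5), width = 3/5 - 2/5 = 1/5
  'e': [2/5 + 1/5*0/1, 2/5 + 1/5*1/5) = [2/5, 11/25)
  'b': [2/5 + 1/5*1/5, 2/5 + 1/5*2/5) = [11/25, 12/25)
  'f': [2/5 + 1/5*2/5, 2/5 + 1/5*3/5) = [12/25, 13/25)
  'a': [2/5 + 1/5*3/5, 2/5 + 1/5*1/1) = [13/25, 3/5) <- contains code 66/125
  emit 'a', narrow to [13/25, 3/5)
Step 3: interval [13/25, 3/5), width = 3/5 - 13/25 = 2/25
  'e': [13/25 + 2/25*0/1, 13/25 + 2/25*1/5) = [13/25, 67/125) <- contains code 66/125
  'b': [13/25 + 2/25*1/5, 13/25 + 2/25*2/5) = [67/125, 69/125)
  'f': [13/25 + 2/25*2/5, 13/25 + 2/25*3/5) = [69/125, 71/125)
  'a': [13/25 + 2/25*3/5, 13/25 + 2/25*1/1) = [71/125, 3/5)
  emit 'e', narrow to [13/25, 67/125)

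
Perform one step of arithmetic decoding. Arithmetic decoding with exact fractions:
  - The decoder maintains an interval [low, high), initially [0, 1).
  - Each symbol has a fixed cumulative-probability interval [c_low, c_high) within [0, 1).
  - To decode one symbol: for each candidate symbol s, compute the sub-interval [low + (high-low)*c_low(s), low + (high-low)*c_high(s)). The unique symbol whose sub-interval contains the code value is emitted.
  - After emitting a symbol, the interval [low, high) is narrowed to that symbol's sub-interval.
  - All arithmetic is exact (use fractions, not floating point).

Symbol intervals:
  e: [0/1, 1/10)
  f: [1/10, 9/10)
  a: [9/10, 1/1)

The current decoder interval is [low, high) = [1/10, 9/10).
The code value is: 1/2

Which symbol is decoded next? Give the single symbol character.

Interval width = high − low = 9/10 − 1/10 = 4/5
Scaled code = (code − low) / width = (1/2 − 1/10) / 4/5 = 1/2
  e: [0/1, 1/10) 
  f: [1/10, 9/10) ← scaled code falls here ✓
  a: [9/10, 1/1) 

Answer: f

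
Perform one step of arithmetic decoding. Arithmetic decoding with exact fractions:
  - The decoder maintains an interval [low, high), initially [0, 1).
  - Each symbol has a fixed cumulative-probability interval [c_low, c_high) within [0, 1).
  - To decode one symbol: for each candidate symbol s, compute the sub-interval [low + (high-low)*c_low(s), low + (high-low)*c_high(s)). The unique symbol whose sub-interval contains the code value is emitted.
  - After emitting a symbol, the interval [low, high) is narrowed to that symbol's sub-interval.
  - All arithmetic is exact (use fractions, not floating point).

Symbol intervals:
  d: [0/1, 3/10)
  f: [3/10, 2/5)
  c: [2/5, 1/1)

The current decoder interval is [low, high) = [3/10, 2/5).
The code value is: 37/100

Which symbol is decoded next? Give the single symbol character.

Interval width = high − low = 2/5 − 3/10 = 1/10
Scaled code = (code − low) / width = (37/100 − 3/10) / 1/10 = 7/10
  d: [0/1, 3/10) 
  f: [3/10, 2/5) 
  c: [2/5, 1/1) ← scaled code falls here ✓

Answer: c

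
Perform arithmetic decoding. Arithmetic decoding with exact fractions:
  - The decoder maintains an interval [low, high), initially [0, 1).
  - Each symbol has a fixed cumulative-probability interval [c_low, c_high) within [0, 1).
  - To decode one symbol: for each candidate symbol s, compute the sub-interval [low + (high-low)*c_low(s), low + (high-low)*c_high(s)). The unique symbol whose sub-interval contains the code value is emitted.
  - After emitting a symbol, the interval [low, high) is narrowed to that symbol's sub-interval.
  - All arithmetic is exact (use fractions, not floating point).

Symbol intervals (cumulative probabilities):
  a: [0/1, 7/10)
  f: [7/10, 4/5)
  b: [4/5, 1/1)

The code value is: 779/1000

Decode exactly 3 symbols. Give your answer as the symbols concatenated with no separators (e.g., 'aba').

Step 1: interval [0/1, 1/1), width = 1/1 - 0/1 = 1/1
  'a': [0/1 + 1/1*0/1, 0/1 + 1/1*7/10) = [0/1, 7/10)
  'f': [0/1 + 1/1*7/10, 0/1 + 1/1*4/5) = [7/10, 4/5) <- contains code 779/1000
  'b': [0/1 + 1/1*4/5, 0/1 + 1/1*1/1) = [4/5, 1/1)
  emit 'f', narrow to [7/10, 4/5)
Step 2: interval [7/10, 4/5), width = 4/5 - 7/10 = 1/10
  'a': [7/10 + 1/10*0/1, 7/10 + 1/10*7/10) = [7/10, 77/100)
  'f': [7/10 + 1/10*7/10, 7/10 + 1/10*4/5) = [77/100, 39/50) <- contains code 779/1000
  'b': [7/10 + 1/10*4/5, 7/10 + 1/10*1/1) = [39/50, 4/5)
  emit 'f', narrow to [77/100, 39/50)
Step 3: interval [77/100, 39/50), width = 39/50 - 77/100 = 1/100
  'a': [77/100 + 1/100*0/1, 77/100 + 1/100*7/10) = [77/100, 777/1000)
  'f': [77/100 + 1/100*7/10, 77/100 + 1/100*4/5) = [777/1000, 389/500)
  'b': [77/100 + 1/100*4/5, 77/100 + 1/100*1/1) = [389/500, 39/50) <- contains code 779/1000
  emit 'b', narrow to [389/500, 39/50)

Answer: ffb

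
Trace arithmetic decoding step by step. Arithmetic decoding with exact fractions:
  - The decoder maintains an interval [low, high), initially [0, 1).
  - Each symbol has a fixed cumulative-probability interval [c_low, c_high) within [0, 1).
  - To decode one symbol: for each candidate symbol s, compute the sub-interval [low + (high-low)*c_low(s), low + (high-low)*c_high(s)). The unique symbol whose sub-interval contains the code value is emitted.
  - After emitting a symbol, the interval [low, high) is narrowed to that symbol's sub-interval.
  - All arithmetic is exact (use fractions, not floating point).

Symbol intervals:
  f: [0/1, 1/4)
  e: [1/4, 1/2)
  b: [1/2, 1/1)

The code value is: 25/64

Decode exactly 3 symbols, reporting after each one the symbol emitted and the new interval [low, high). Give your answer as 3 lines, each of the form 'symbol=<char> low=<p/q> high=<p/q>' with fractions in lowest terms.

Step 1: interval [0/1, 1/1), width = 1/1 - 0/1 = 1/1
  'f': [0/1 + 1/1*0/1, 0/1 + 1/1*1/4) = [0/1, 1/4)
  'e': [0/1 + 1/1*1/4, 0/1 + 1/1*1/2) = [1/4, 1/2) <- contains code 25/64
  'b': [0/1 + 1/1*1/2, 0/1 + 1/1*1/1) = [1/2, 1/1)
  emit 'e', narrow to [1/4, 1/2)
Step 2: interval [1/4, 1/2), width = 1/2 - 1/4 = 1/4
  'f': [1/4 + 1/4*0/1, 1/4 + 1/4*1/4) = [1/4, 5/16)
  'e': [1/4 + 1/4*1/4, 1/4 + 1/4*1/2) = [5/16, 3/8)
  'b': [1/4 + 1/4*1/2, 1/4 + 1/4*1/1) = [3/8, 1/2) <- contains code 25/64
  emit 'b', narrow to [3/8, 1/2)
Step 3: interval [3/8, 1/2), width = 1/2 - 3/8 = 1/8
  'f': [3/8 + 1/8*0/1, 3/8 + 1/8*1/4) = [3/8, 13/32) <- contains code 25/64
  'e': [3/8 + 1/8*1/4, 3/8 + 1/8*1/2) = [13/32, 7/16)
  'b': [3/8 + 1/8*1/2, 3/8 + 1/8*1/1) = [7/16, 1/2)
  emit 'f', narrow to [3/8, 13/32)

Answer: symbol=e low=1/4 high=1/2
symbol=b low=3/8 high=1/2
symbol=f low=3/8 high=13/32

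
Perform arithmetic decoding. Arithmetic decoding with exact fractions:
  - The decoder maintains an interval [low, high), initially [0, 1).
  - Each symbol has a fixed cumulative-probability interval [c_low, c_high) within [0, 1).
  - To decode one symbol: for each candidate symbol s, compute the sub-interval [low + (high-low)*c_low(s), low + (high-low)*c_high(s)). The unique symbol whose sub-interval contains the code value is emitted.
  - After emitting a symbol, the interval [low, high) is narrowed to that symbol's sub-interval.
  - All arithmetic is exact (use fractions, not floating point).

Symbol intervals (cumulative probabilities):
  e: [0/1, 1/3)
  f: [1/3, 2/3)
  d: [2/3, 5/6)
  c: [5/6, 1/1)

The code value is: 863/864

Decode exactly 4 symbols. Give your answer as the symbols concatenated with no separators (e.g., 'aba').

Step 1: interval [0/1, 1/1), width = 1/1 - 0/1 = 1/1
  'e': [0/1 + 1/1*0/1, 0/1 + 1/1*1/3) = [0/1, 1/3)
  'f': [0/1 + 1/1*1/3, 0/1 + 1/1*2/3) = [1/3, 2/3)
  'd': [0/1 + 1/1*2/3, 0/1 + 1/1*5/6) = [2/3, 5/6)
  'c': [0/1 + 1/1*5/6, 0/1 + 1/1*1/1) = [5/6, 1/1) <- contains code 863/864
  emit 'c', narrow to [5/6, 1/1)
Step 2: interval [5/6, 1/1), width = 1/1 - 5/6 = 1/6
  'e': [5/6 + 1/6*0/1, 5/6 + 1/6*1/3) = [5/6, 8/9)
  'f': [5/6 + 1/6*1/3, 5/6 + 1/6*2/3) = [8/9, 17/18)
  'd': [5/6 + 1/6*2/3, 5/6 + 1/6*5/6) = [17/18, 35/36)
  'c': [5/6 + 1/6*5/6, 5/6 + 1/6*1/1) = [35/36, 1/1) <- contains code 863/864
  emit 'c', narrow to [35/36, 1/1)
Step 3: interval [35/36, 1/1), width = 1/1 - 35/36 = 1/36
  'e': [35/36 + 1/36*0/1, 35/36 + 1/36*1/3) = [35/36, 53/54)
  'f': [35/36 + 1/36*1/3, 35/36 + 1/36*2/3) = [53/54, 107/108)
  'd': [35/36 + 1/36*2/3, 35/36 + 1/36*5/6) = [107/108, 215/216)
  'c': [35/36 + 1/36*5/6, 35/36 + 1/36*1/1) = [215/216, 1/1) <- contains code 863/864
  emit 'c', narrow to [215/216, 1/1)
Step 4: interval [215/216, 1/1), width = 1/1 - 215/216 = 1/216
  'e': [215/216 + 1/216*0/1, 215/216 + 1/216*1/3) = [215/216, 323/324)
  'f': [215/216 + 1/216*1/3, 215/216 + 1/216*2/3) = [323/324, 647/648)
  'd': [215/216 + 1/216*2/3, 215/216 + 1/216*5/6) = [647/648, 1295/1296) <- contains code 863/864
  'c': [215/216 + 1/216*5/6, 215/216 + 1/216*1/1) = [1295/1296, 1/1)
  emit 'd', narrow to [647/648, 1295/1296)

Answer: cccd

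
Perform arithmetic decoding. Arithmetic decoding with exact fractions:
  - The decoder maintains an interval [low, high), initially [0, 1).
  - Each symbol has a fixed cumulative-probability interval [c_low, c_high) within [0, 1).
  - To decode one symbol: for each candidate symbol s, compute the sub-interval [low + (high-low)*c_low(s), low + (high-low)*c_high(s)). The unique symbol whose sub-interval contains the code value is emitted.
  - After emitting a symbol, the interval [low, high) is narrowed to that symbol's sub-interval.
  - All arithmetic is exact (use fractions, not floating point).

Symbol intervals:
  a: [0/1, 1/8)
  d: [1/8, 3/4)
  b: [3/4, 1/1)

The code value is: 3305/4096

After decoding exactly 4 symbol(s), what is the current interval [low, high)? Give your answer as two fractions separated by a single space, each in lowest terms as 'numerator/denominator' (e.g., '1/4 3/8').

Step 1: interval [0/1, 1/1), width = 1/1 - 0/1 = 1/1
  'a': [0/1 + 1/1*0/1, 0/1 + 1/1*1/8) = [0/1, 1/8)
  'd': [0/1 + 1/1*1/8, 0/1 + 1/1*3/4) = [1/8, 3/4)
  'b': [0/1 + 1/1*3/4, 0/1 + 1/1*1/1) = [3/4, 1/1) <- contains code 3305/4096
  emit 'b', narrow to [3/4, 1/1)
Step 2: interval [3/4, 1/1), width = 1/1 - 3/4 = 1/4
  'a': [3/4 + 1/4*0/1, 3/4 + 1/4*1/8) = [3/4, 25/32)
  'd': [3/4 + 1/4*1/8, 3/4 + 1/4*3/4) = [25/32, 15/16) <- contains code 3305/4096
  'b': [3/4 + 1/4*3/4, 3/4 + 1/4*1/1) = [15/16, 1/1)
  emit 'd', narrow to [25/32, 15/16)
Step 3: interval [25/32, 15/16), width = 15/16 - 25/32 = 5/32
  'a': [25/32 + 5/32*0/1, 25/32 + 5/32*1/8) = [25/32, 205/256)
  'd': [25/32 + 5/32*1/8, 25/32 + 5/32*3/4) = [205/256, 115/128) <- contains code 3305/4096
  'b': [25/32 + 5/32*3/4, 25/32 + 5/32*1/1) = [115/128, 15/16)
  emit 'd', narrow to [205/256, 115/128)
Step 4: interval [205/256, 115/128), width = 115/128 - 205/256 = 25/256
  'a': [205/256 + 25/256*0/1, 205/256 + 25/256*1/8) = [205/256, 1665/2048) <- contains code 3305/4096
  'd': [205/256 + 25/256*1/8, 205/256 + 25/256*3/4) = [1665/2048, 895/1024)
  'b': [205/256 + 25/256*3/4, 205/256 + 25/256*1/1) = [895/1024, 115/128)
  emit 'a', narrow to [205/256, 1665/2048)

Answer: 205/256 1665/2048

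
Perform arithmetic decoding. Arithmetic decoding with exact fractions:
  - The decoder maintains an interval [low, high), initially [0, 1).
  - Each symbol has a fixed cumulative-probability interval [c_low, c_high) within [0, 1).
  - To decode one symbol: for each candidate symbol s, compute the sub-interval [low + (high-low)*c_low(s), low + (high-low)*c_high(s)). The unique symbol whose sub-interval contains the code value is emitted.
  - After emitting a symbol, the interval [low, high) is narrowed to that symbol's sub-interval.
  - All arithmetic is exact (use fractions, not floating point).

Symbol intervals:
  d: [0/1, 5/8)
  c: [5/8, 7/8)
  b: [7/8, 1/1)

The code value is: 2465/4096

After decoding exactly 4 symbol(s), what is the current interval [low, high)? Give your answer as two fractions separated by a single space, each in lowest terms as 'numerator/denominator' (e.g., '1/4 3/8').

Answer: 305/512 1245/2048

Derivation:
Step 1: interval [0/1, 1/1), width = 1/1 - 0/1 = 1/1
  'd': [0/1 + 1/1*0/1, 0/1 + 1/1*5/8) = [0/1, 5/8) <- contains code 2465/4096
  'c': [0/1 + 1/1*5/8, 0/1 + 1/1*7/8) = [5/8, 7/8)
  'b': [0/1 + 1/1*7/8, 0/1 + 1/1*1/1) = [7/8, 1/1)
  emit 'd', narrow to [0/1, 5/8)
Step 2: interval [0/1, 5/8), width = 5/8 - 0/1 = 5/8
  'd': [0/1 + 5/8*0/1, 0/1 + 5/8*5/8) = [0/1, 25/64)
  'c': [0/1 + 5/8*5/8, 0/1 + 5/8*7/8) = [25/64, 35/64)
  'b': [0/1 + 5/8*7/8, 0/1 + 5/8*1/1) = [35/64, 5/8) <- contains code 2465/4096
  emit 'b', narrow to [35/64, 5/8)
Step 3: interval [35/64, 5/8), width = 5/8 - 35/64 = 5/64
  'd': [35/64 + 5/64*0/1, 35/64 + 5/64*5/8) = [35/64, 305/512)
  'c': [35/64 + 5/64*5/8, 35/64 + 5/64*7/8) = [305/512, 315/512) <- contains code 2465/4096
  'b': [35/64 + 5/64*7/8, 35/64 + 5/64*1/1) = [315/512, 5/8)
  emit 'c', narrow to [305/512, 315/512)
Step 4: interval [305/512, 315/512), width = 315/512 - 305/512 = 5/256
  'd': [305/512 + 5/256*0/1, 305/512 + 5/256*5/8) = [305/512, 1245/2048) <- contains code 2465/4096
  'c': [305/512 + 5/256*5/8, 305/512 + 5/256*7/8) = [1245/2048, 1255/2048)
  'b': [305/512 + 5/256*7/8, 305/512 + 5/256*1/1) = [1255/2048, 315/512)
  emit 'd', narrow to [305/512, 1245/2048)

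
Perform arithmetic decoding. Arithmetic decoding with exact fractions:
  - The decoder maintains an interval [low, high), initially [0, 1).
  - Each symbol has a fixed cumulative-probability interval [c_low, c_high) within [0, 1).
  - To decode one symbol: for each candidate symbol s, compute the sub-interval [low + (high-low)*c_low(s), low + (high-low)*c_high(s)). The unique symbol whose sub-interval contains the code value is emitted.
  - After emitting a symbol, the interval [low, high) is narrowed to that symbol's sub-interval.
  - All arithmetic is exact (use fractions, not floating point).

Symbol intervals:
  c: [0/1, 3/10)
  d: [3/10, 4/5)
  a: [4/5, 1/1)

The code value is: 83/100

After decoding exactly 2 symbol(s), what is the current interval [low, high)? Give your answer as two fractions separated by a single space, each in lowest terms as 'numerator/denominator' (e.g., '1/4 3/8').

Step 1: interval [0/1, 1/1), width = 1/1 - 0/1 = 1/1
  'c': [0/1 + 1/1*0/1, 0/1 + 1/1*3/10) = [0/1, 3/10)
  'd': [0/1 + 1/1*3/10, 0/1 + 1/1*4/5) = [3/10, 4/5)
  'a': [0/1 + 1/1*4/5, 0/1 + 1/1*1/1) = [4/5, 1/1) <- contains code 83/100
  emit 'a', narrow to [4/5, 1/1)
Step 2: interval [4/5, 1/1), width = 1/1 - 4/5 = 1/5
  'c': [4/5 + 1/5*0/1, 4/5 + 1/5*3/10) = [4/5, 43/50) <- contains code 83/100
  'd': [4/5 + 1/5*3/10, 4/5 + 1/5*4/5) = [43/50, 24/25)
  'a': [4/5 + 1/5*4/5, 4/5 + 1/5*1/1) = [24/25, 1/1)
  emit 'c', narrow to [4/5, 43/50)

Answer: 4/5 43/50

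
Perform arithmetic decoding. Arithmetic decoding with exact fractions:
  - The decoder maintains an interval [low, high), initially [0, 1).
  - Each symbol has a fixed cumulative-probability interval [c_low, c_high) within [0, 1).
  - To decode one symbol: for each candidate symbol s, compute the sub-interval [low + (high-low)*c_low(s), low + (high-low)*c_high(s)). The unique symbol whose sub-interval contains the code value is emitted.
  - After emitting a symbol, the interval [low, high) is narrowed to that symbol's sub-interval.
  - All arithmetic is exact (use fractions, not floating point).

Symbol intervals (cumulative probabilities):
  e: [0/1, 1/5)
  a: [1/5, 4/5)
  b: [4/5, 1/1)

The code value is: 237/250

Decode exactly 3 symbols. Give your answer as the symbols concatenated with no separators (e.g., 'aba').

Answer: bab

Derivation:
Step 1: interval [0/1, 1/1), width = 1/1 - 0/1 = 1/1
  'e': [0/1 + 1/1*0/1, 0/1 + 1/1*1/5) = [0/1, 1/5)
  'a': [0/1 + 1/1*1/5, 0/1 + 1/1*4/5) = [1/5, 4/5)
  'b': [0/1 + 1/1*4/5, 0/1 + 1/1*1/1) = [4/5, 1/1) <- contains code 237/250
  emit 'b', narrow to [4/5, 1/1)
Step 2: interval [4/5, 1/1), width = 1/1 - 4/5 = 1/5
  'e': [4/5 + 1/5*0/1, 4/5 + 1/5*1/5) = [4/5, 21/25)
  'a': [4/5 + 1/5*1/5, 4/5 + 1/5*4/5) = [21/25, 24/25) <- contains code 237/250
  'b': [4/5 + 1/5*4/5, 4/5 + 1/5*1/1) = [24/25, 1/1)
  emit 'a', narrow to [21/25, 24/25)
Step 3: interval [21/25, 24/25), width = 24/25 - 21/25 = 3/25
  'e': [21/25 + 3/25*0/1, 21/25 + 3/25*1/5) = [21/25, 108/125)
  'a': [21/25 + 3/25*1/5, 21/25 + 3/25*4/5) = [108/125, 117/125)
  'b': [21/25 + 3/25*4/5, 21/25 + 3/25*1/1) = [117/125, 24/25) <- contains code 237/250
  emit 'b', narrow to [117/125, 24/25)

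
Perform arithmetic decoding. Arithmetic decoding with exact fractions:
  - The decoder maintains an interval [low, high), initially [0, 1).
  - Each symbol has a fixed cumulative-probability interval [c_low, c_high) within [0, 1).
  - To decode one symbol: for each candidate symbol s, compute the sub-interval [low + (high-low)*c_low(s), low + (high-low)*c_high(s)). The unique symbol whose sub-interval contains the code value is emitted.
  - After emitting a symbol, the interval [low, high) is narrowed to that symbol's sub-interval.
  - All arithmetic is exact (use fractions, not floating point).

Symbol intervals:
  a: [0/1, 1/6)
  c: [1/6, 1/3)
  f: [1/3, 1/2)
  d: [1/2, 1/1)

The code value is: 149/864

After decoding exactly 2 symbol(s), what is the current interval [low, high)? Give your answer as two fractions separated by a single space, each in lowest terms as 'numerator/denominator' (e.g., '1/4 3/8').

Step 1: interval [0/1, 1/1), width = 1/1 - 0/1 = 1/1
  'a': [0/1 + 1/1*0/1, 0/1 + 1/1*1/6) = [0/1, 1/6)
  'c': [0/1 + 1/1*1/6, 0/1 + 1/1*1/3) = [1/6, 1/3) <- contains code 149/864
  'f': [0/1 + 1/1*1/3, 0/1 + 1/1*1/2) = [1/3, 1/2)
  'd': [0/1 + 1/1*1/2, 0/1 + 1/1*1/1) = [1/2, 1/1)
  emit 'c', narrow to [1/6, 1/3)
Step 2: interval [1/6, 1/3), width = 1/3 - 1/6 = 1/6
  'a': [1/6 + 1/6*0/1, 1/6 + 1/6*1/6) = [1/6, 7/36) <- contains code 149/864
  'c': [1/6 + 1/6*1/6, 1/6 + 1/6*1/3) = [7/36, 2/9)
  'f': [1/6 + 1/6*1/3, 1/6 + 1/6*1/2) = [2/9, 1/4)
  'd': [1/6 + 1/6*1/2, 1/6 + 1/6*1/1) = [1/4, 1/3)
  emit 'a', narrow to [1/6, 7/36)

Answer: 1/6 7/36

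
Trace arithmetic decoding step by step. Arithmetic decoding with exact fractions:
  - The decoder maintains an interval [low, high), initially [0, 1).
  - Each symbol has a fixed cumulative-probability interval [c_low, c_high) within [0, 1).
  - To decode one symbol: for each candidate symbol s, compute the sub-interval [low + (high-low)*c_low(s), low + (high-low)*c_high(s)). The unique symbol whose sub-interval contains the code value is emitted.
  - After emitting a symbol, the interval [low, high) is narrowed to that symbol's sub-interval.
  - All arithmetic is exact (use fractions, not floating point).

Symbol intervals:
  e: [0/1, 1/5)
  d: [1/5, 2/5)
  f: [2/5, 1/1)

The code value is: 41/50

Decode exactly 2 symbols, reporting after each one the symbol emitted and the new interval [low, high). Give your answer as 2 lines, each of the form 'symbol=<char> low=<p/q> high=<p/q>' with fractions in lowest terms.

Answer: symbol=f low=2/5 high=1/1
symbol=f low=16/25 high=1/1

Derivation:
Step 1: interval [0/1, 1/1), width = 1/1 - 0/1 = 1/1
  'e': [0/1 + 1/1*0/1, 0/1 + 1/1*1/5) = [0/1, 1/5)
  'd': [0/1 + 1/1*1/5, 0/1 + 1/1*2/5) = [1/5, 2/5)
  'f': [0/1 + 1/1*2/5, 0/1 + 1/1*1/1) = [2/5, 1/1) <- contains code 41/50
  emit 'f', narrow to [2/5, 1/1)
Step 2: interval [2/5, 1/1), width = 1/1 - 2/5 = 3/5
  'e': [2/5 + 3/5*0/1, 2/5 + 3/5*1/5) = [2/5, 13/25)
  'd': [2/5 + 3/5*1/5, 2/5 + 3/5*2/5) = [13/25, 16/25)
  'f': [2/5 + 3/5*2/5, 2/5 + 3/5*1/1) = [16/25, 1/1) <- contains code 41/50
  emit 'f', narrow to [16/25, 1/1)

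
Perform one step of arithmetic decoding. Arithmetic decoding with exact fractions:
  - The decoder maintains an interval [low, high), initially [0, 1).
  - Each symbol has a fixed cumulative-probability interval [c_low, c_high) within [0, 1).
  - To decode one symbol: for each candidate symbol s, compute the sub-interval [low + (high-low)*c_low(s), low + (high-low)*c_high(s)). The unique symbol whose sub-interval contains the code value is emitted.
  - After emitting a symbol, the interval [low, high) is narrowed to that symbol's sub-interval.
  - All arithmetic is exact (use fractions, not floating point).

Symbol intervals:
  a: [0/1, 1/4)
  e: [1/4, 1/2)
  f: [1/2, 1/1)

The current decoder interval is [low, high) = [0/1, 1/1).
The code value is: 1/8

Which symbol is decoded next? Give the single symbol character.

Answer: a

Derivation:
Interval width = high − low = 1/1 − 0/1 = 1/1
Scaled code = (code − low) / width = (1/8 − 0/1) / 1/1 = 1/8
  a: [0/1, 1/4) ← scaled code falls here ✓
  e: [1/4, 1/2) 
  f: [1/2, 1/1) 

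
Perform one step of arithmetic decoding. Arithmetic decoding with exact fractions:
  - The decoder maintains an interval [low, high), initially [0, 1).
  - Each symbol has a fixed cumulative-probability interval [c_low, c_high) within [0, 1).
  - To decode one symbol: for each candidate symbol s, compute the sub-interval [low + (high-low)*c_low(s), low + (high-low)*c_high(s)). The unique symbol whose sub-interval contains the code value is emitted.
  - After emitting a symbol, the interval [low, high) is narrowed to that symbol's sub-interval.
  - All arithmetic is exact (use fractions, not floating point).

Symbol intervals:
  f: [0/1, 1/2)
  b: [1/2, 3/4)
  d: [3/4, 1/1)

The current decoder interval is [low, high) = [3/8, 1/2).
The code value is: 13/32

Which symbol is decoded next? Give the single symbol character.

Answer: f

Derivation:
Interval width = high − low = 1/2 − 3/8 = 1/8
Scaled code = (code − low) / width = (13/32 − 3/8) / 1/8 = 1/4
  f: [0/1, 1/2) ← scaled code falls here ✓
  b: [1/2, 3/4) 
  d: [3/4, 1/1) 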